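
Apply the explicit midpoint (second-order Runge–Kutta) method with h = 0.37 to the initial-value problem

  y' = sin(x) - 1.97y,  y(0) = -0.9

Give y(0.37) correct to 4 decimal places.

-0.4150

Midpoint: k1 = f(x_n, y_n); k2 = f(x_n + h/2, y_n + (h/2)·k1); y_{n+1} = y_n + h·k2.
x=0.000000, y=-0.900000:
  k1 = f(0.000000, -0.900000) = 1.773000
  k2 = f(0.185000, -0.571995) = 1.310777
  y ← -0.900000 + 0.37·1.310777 = -0.415013
y(0.37) ≈ -0.4150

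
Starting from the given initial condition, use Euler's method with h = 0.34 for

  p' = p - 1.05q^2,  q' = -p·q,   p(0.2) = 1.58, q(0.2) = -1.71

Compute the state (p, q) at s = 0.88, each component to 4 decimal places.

Euler on (p,q): p_{n+1} = p_n + h·p', q_{n+1} = q_n + h·q'.
0.200000: (1.580000, -1.710000); f=(-1.490305, 2.701800) → (1.073296, -0.791388)
0.540000: (1.073296, -0.791388); f=(0.415687, 0.849394) → (1.214630, -0.502594)
(p(0.88), q(0.88)) ≈ (1.2146, -0.5026)

1.2146, -0.5026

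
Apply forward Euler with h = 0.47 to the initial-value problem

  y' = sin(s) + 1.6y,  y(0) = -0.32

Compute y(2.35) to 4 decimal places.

Euler: y_{n+1} = y_n + h·f(s_n, y_n).
s=0.000000, y=-0.320000: f=-0.512000 → y ← -0.320000 + 0.47·(-0.512000) = -0.560640
s=0.470000, y=-0.560640: f=-0.444138 → y ← -0.560640 + 0.47·(-0.444138) = -0.769385
s=0.940000, y=-0.769385: f=-0.423457 → y ← -0.769385 + 0.47·(-0.423457) = -0.968410
s=1.410000, y=-0.968410: f=-0.562355 → y ← -0.968410 + 0.47·(-0.562355) = -1.232717
s=1.880000, y=-1.232717: f=-1.019771 → y ← -1.232717 + 0.47·(-1.019771) = -1.712009
y(2.35) ≈ -1.7120

-1.7120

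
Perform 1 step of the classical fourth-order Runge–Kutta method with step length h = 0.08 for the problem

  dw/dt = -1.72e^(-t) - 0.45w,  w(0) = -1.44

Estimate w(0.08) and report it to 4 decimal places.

-1.5189

RK4: k1 = f(t_n, w_n); k2 = f(t_n + h/2, w_n + (h/2)·k1); k3 = f(t_n + h/2, w_n + (h/2)·k2); k4 = f(t_n + h, w_n + h·k3); w_{n+1} = w_n + (h/6)·(k1 + 2k2 + 2k3 + k4).
t=0.000000, w=-1.440000:
  k1 = f(0.000000, -1.440000) = -1.072000
  k2 = f(0.040000, -1.482880) = -0.985262
  k3 = f(0.040000, -1.479410) = -0.986823
  k4 = f(0.080000, -1.518946) = -0.904234
  w ← -1.440000 + (0.08/6)·(k1 + 2k2 + 2k3 + k4) = -1.518939
w(0.08) ≈ -1.5189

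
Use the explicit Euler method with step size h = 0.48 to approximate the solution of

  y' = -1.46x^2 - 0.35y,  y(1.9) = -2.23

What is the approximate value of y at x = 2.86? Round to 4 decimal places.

Euler: y_{n+1} = y_n + h·f(x_n, y_n).
x=1.900000, y=-2.230000: f=-4.490100 → y ← -2.230000 + 0.48·(-4.490100) = -4.385248
x=2.380000, y=-4.385248: f=-6.735187 → y ← -4.385248 + 0.48·(-6.735187) = -7.618138
y(2.86) ≈ -7.6181

-7.6181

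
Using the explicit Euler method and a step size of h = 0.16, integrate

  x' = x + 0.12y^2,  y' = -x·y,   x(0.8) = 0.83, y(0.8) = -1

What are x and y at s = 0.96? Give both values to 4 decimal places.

Euler on (x,y): x_{n+1} = x_n + h·x', y_{n+1} = y_n + h·y'.
0.800000: (0.830000, -1.000000); f=(0.950000, 0.830000) → (0.982000, -0.867200)
(x(0.96), y(0.96)) ≈ (0.9820, -0.8672)

0.9820, -0.8672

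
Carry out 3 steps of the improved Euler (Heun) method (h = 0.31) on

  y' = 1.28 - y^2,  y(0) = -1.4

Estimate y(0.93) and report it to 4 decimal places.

Heun: k1 = f(x_n, y_n); k2 = f(x_n + h, y_n + h·k1); y_{n+1} = y_n + (h/2)·(k1 + k2).
x=0.000000, y=-1.400000:
  k1 = f(0.000000, -1.400000) = -0.680000
  k2 = f(0.310000, -1.610800) = -1.314677
  y ← -1.400000 + (0.31/2)·(-0.680000 + (-1.314677)) = -1.709175
x=0.310000, y=-1.709175:
  k1 = f(0.310000, -1.709175) = -1.641279
  k2 = f(0.620000, -2.217971) = -3.639397
  y ← -1.709175 + (0.31/2)·(-1.641279 + (-3.639397)) = -2.527680
x=0.620000, y=-2.527680:
  k1 = f(0.620000, -2.527680) = -5.109164
  k2 = f(0.930000, -4.111520) = -15.624600
  y ← -2.527680 + (0.31/2)·(-5.109164 + (-15.624600)) = -5.741413
y(0.93) ≈ -5.7414

-5.7414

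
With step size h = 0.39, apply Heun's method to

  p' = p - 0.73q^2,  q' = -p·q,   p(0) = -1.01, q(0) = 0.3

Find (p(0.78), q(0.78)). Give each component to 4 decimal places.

Heun on (p,q): k1 = f(t_n, state_n); k2 = f(t_n + h, state_n + h·k1); state_{n+1} = state_n + (h/2)·(k1 + k2).
0.000000: (-1.010000, 0.300000)
  k1 = (-1.075700, 0.303000)
  predictor → (-1.429523, 0.418170)
  k2 = (-1.557175, 0.597784)
  → (-1.523411, 0.475653)
0.390000: (-1.523411, 0.475653)
  k1 = (-1.688570, 0.724615)
  predictor → (-2.181953, 0.758252)
  k2 = (-2.601664, 1.654471)
  → (-2.360006, 0.939575)
(p(0.78), q(0.78)) ≈ (-2.3600, 0.9396)

-2.3600, 0.9396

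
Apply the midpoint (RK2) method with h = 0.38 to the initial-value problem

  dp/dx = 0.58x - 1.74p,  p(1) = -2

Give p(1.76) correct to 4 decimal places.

Midpoint: k1 = f(x_n, p_n); k2 = f(x_n + h/2, p_n + (h/2)·k1); p_{n+1} = p_n + h·k2.
x=1.000000, p=-2.000000:
  k1 = f(1.000000, -2.000000) = 4.060000
  k2 = f(1.190000, -1.228600) = 2.827964
  p ← -2.000000 + 0.38·2.827964 = -0.925374
x=1.380000, p=-0.925374:
  k1 = f(1.380000, -0.925374) = 2.410550
  k2 = f(1.570000, -0.467369) = 1.723822
  p ← -0.925374 + 0.38·1.723822 = -0.270321
p(1.76) ≈ -0.2703

-0.2703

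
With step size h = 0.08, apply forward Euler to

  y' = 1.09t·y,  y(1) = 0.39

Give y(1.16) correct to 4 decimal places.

0.4639

Euler: y_{n+1} = y_n + h·f(t_n, y_n).
t=1.000000, y=0.390000: f=0.425100 → y ← 0.390000 + 0.08·0.425100 = 0.424008
t=1.080000, y=0.424008: f=0.499142 → y ← 0.424008 + 0.08·0.499142 = 0.463939
y(1.16) ≈ 0.4639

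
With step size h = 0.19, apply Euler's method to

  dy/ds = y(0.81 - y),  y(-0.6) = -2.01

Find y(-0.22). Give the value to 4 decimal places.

-5.3726

Euler: y_{n+1} = y_n + h·f(s_n, y_n).
s=-0.600000, y=-2.010000: f=-5.668200 → y ← -2.010000 + 0.19·(-5.668200) = -3.086958
s=-0.410000, y=-3.086958: f=-12.029746 → y ← -3.086958 + 0.19·(-12.029746) = -5.372610
y(-0.22) ≈ -5.3726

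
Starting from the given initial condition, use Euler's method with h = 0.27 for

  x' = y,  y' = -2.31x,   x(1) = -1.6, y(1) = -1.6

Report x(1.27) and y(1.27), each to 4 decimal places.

-2.0320, -0.6021

Euler on (x,y): x_{n+1} = x_n + h·x', y_{n+1} = y_n + h·y'.
1.000000: (-1.600000, -1.600000); f=(-1.600000, 3.696000) → (-2.032000, -0.602080)
(x(1.27), y(1.27)) ≈ (-2.0320, -0.6021)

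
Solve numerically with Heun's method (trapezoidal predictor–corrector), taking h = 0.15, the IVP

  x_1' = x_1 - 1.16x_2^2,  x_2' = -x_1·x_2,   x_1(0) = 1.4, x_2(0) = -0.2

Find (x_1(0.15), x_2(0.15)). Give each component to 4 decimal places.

Heun on (x_1,x_2): k1 = f(x_n, state_n); k2 = f(x_n + h, state_n + h·k1); state_{n+1} = state_n + (h/2)·(k1 + k2).
0.000000: (1.400000, -0.200000)
  k1 = (1.353600, 0.280000)
  predictor → (1.603040, -0.158000)
  k2 = (1.574082, 0.253280)
  → (1.619576, -0.160004)
(x_1(0.15), x_2(0.15)) ≈ (1.6196, -0.1600)

1.6196, -0.1600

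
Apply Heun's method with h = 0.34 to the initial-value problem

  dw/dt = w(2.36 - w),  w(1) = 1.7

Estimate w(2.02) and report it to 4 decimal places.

Heun: k1 = f(t_n, w_n); k2 = f(t_n + h, w_n + h·k1); w_{n+1} = w_n + (h/2)·(k1 + k2).
t=1.000000, w=1.700000:
  k1 = f(1.000000, 1.700000) = 1.122000
  k2 = f(1.340000, 2.081480) = 0.579734
  w ← 1.700000 + (0.34/2)·(1.122000 + 0.579734) = 1.989295
t=1.340000, w=1.989295:
  k1 = f(1.340000, 1.989295) = 0.737442
  k2 = f(1.680000, 2.240025) = 0.268747
  w ← 1.989295 + (0.34/2)·(0.737442 + 0.268747) = 2.160347
t=1.680000, w=2.160347:
  k1 = f(1.680000, 2.160347) = 0.431320
  k2 = f(2.020000, 2.306996) = 0.122281
  w ← 2.160347 + (0.34/2)·(0.431320 + 0.122281) = 2.254459
w(2.02) ≈ 2.2545

2.2545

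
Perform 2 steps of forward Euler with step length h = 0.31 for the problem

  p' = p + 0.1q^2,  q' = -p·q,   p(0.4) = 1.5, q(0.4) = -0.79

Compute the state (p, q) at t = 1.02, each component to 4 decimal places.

2.6050, -0.1627

Euler on (p,q): p_{n+1} = p_n + h·p', q_{n+1} = q_n + h·q'.
0.400000: (1.500000, -0.790000); f=(1.562410, 1.185000) → (1.984347, -0.422650)
0.710000: (1.984347, -0.422650); f=(2.002210, 0.838684) → (2.605032, -0.162658)
(p(1.02), q(1.02)) ≈ (2.6050, -0.1627)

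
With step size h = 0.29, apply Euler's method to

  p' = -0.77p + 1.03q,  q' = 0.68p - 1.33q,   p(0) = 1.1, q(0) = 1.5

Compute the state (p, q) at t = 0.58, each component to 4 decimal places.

Euler on (p,q): p_{n+1} = p_n + h·p', q_{n+1} = q_n + h·q'.
0.000000: (1.100000, 1.500000); f=(0.698000, -1.247000) → (1.302420, 1.138370)
0.290000: (1.302420, 1.138370); f=(0.169658, -0.628387) → (1.351621, 0.956138)
(p(0.58), q(0.58)) ≈ (1.3516, 0.9561)

1.3516, 0.9561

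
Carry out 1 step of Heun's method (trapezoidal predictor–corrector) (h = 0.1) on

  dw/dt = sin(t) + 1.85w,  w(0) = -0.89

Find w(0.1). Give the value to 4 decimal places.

-1.0649

Heun: k1 = f(t_n, w_n); k2 = f(t_n + h, w_n + h·k1); w_{n+1} = w_n + (h/2)·(k1 + k2).
t=0.000000, w=-0.890000:
  k1 = f(0.000000, -0.890000) = -1.646500
  k2 = f(0.100000, -1.054650) = -1.851269
  w ← -0.890000 + (0.1/2)·(-1.646500 + (-1.851269)) = -1.064888
w(0.1) ≈ -1.0649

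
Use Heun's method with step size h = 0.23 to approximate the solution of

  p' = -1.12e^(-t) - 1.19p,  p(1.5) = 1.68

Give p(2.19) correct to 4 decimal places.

Heun: k1 = f(t_n, p_n); k2 = f(t_n + h, p_n + h·k1); p_{n+1} = p_n + (h/2)·(k1 + k2).
t=1.500000, p=1.680000:
  k1 = f(1.500000, 1.680000) = -2.249106
  k2 = f(1.730000, 1.162706) = -1.582178
  p ← 1.680000 + (0.23/2)·(-2.249106 + (-1.582178)) = 1.239402
t=1.730000, p=1.239402:
  k1 = f(1.730000, 1.239402) = -1.673447
  k2 = f(1.960000, 0.854509) = -1.174628
  p ← 1.239402 + (0.23/2)·(-1.673447 + (-1.174628)) = 0.911874
t=1.960000, p=0.911874:
  k1 = f(1.960000, 0.911874) = -1.242891
  k2 = f(2.190000, 0.626009) = -0.870297
  p ← 0.911874 + (0.23/2)·(-1.242891 + (-0.870297)) = 0.668857
p(2.19) ≈ 0.6689

0.6689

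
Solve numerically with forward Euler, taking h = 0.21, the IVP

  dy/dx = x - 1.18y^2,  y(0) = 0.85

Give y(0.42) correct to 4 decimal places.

0.6035

Euler: y_{n+1} = y_n + h·f(x_n, y_n).
x=0.000000, y=0.850000: f=-0.852550 → y ← 0.850000 + 0.21·(-0.852550) = 0.670964
x=0.210000, y=0.670964: f=-0.321228 → y ← 0.670964 + 0.21·(-0.321228) = 0.603507
y(0.42) ≈ 0.6035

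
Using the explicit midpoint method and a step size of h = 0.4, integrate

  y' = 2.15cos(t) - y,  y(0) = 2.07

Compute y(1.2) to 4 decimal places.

1.6808

Midpoint: k1 = f(t_n, y_n); k2 = f(t_n + h/2, y_n + (h/2)·k1); y_{n+1} = y_n + h·k2.
t=0.000000, y=2.070000:
  k1 = f(0.000000, 2.070000) = 0.080000
  k2 = f(0.200000, 2.086000) = 0.021143
  y ← 2.070000 + 0.4·0.021143 = 2.078457
t=0.400000, y=2.078457:
  k1 = f(0.400000, 2.078457) = -0.098176
  k2 = f(0.600000, 2.058822) = -0.284350
  y ← 2.078457 + 0.4·(-0.284350) = 1.964717
t=0.800000, y=1.964717:
  k1 = f(0.800000, 1.964717) = -0.466798
  k2 = f(1.000000, 1.871358) = -0.709708
  y ← 1.964717 + 0.4·(-0.709708) = 1.680834
y(1.2) ≈ 1.6808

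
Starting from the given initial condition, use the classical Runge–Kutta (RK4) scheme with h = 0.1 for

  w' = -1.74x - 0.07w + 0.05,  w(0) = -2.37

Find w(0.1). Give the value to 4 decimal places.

-2.3572

RK4: k1 = f(x_n, w_n); k2 = f(x_n + h/2, w_n + (h/2)·k1); k3 = f(x_n + h/2, w_n + (h/2)·k2); k4 = f(x_n + h, w_n + h·k3); w_{n+1} = w_n + (h/6)·(k1 + 2k2 + 2k3 + k4).
x=0.000000, w=-2.370000:
  k1 = f(0.000000, -2.370000) = 0.215900
  k2 = f(0.050000, -2.359205) = 0.128144
  k3 = f(0.050000, -2.363593) = 0.128451
  k4 = f(0.100000, -2.357155) = 0.041001
  w ← -2.370000 + (0.1/6)·(k1 + 2k2 + 2k3 + k4) = -2.357165
w(0.1) ≈ -2.3572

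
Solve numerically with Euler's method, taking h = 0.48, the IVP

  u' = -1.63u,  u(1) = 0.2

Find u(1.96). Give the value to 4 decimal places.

Euler: u_{n+1} = u_n + h·f(t_n, u_n).
t=1.000000, u=0.200000: f=-0.326000 → u ← 0.200000 + 0.48·(-0.326000) = 0.043520
t=1.480000, u=0.043520: f=-0.070938 → u ← 0.043520 + 0.48·(-0.070938) = 0.009470
u(1.96) ≈ 0.0095

0.0095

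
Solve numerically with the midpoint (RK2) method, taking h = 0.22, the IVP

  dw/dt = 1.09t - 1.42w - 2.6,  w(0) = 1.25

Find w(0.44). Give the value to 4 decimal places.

-0.0699

Midpoint: k1 = f(t_n, w_n); k2 = f(t_n + h/2, w_n + (h/2)·k1); w_{n+1} = w_n + h·k2.
t=0.000000, w=1.250000:
  k1 = f(0.000000, 1.250000) = -4.375000
  k2 = f(0.110000, 0.768750) = -3.571725
  w ← 1.250000 + 0.22·(-3.571725) = 0.464220
t=0.220000, w=0.464220:
  k1 = f(0.220000, 0.464220) = -3.019393
  k2 = f(0.330000, 0.132087) = -2.427864
  w ← 0.464220 + 0.22·(-2.427864) = -0.069910
w(0.44) ≈ -0.0699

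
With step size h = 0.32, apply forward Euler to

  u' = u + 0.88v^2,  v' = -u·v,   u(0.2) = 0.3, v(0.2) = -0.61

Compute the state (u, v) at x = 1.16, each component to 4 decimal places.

Euler on (u,v): u_{n+1} = u_n + h·u', v_{n+1} = v_n + h·v'.
0.200000: (0.300000, -0.610000); f=(0.627448, 0.183000) → (0.500783, -0.551440)
0.520000: (0.500783, -0.551440); f=(0.768379, 0.276152) → (0.746665, -0.463071)
0.840000: (0.746665, -0.463071); f=(0.935368, 0.345759) → (1.045982, -0.352428)
(u(1.16), v(1.16)) ≈ (1.0460, -0.3524)

1.0460, -0.3524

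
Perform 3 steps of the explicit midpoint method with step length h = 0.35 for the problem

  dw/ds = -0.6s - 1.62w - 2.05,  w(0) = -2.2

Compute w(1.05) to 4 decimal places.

Midpoint: k1 = f(s_n, w_n); k2 = f(s_n + h/2, w_n + (h/2)·k1); w_{n+1} = w_n + h·k2.
s=0.000000, w=-2.200000:
  k1 = f(0.000000, -2.200000) = 1.514000
  k2 = f(0.175000, -1.935050) = 0.979781
  w ← -2.200000 + 0.35·0.979781 = -1.857077
s=0.350000, w=-1.857077:
  k1 = f(0.350000, -1.857077) = 0.748464
  k2 = f(0.525000, -1.726095) = 0.431275
  w ← -1.857077 + 0.35·0.431275 = -1.706131
s=0.700000, w=-1.706131:
  k1 = f(0.700000, -1.706131) = 0.293931
  k2 = f(0.875000, -1.654693) = 0.105602
  w ← -1.706131 + 0.35·0.105602 = -1.669170
w(1.05) ≈ -1.6692

-1.6692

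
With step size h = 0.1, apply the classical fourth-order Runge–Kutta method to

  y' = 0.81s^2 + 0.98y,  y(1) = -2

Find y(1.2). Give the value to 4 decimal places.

-2.2172

RK4: k1 = f(s_n, y_n); k2 = f(s_n + h/2, y_n + (h/2)·k1); k3 = f(s_n + h/2, y_n + (h/2)·k2); k4 = f(s_n + h, y_n + h·k3); y_{n+1} = y_n + (h/6)·(k1 + 2k2 + 2k3 + k4).
s=1.000000, y=-2.000000:
  k1 = f(1.000000, -2.000000) = -1.150000
  k2 = f(1.050000, -2.057500) = -1.123325
  k3 = f(1.050000, -2.056166) = -1.122018
  k4 = f(1.100000, -2.112202) = -1.089858
  y ← -2.000000 + (0.1/6)·(k1 + 2k2 + 2k3 + k4) = -2.112176
s=1.100000, y=-2.112176:
  k1 = f(1.100000, -2.112176) = -1.089832
  k2 = f(1.150000, -2.166667) = -1.052109
  k3 = f(1.150000, -2.164781) = -1.050261
  k4 = f(1.200000, -2.217202) = -1.006458
  y ← -2.112176 + (0.1/6)·(k1 + 2k2 + 2k3 + k4) = -2.217193
y(1.2) ≈ -2.2172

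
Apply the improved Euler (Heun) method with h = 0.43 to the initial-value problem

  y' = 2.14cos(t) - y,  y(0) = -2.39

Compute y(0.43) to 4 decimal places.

Heun: k1 = f(t_n, y_n); k2 = f(t_n + h, y_n + h·k1); y_{n+1} = y_n + (h/2)·(k1 + k2).
t=0.000000, y=-2.390000:
  k1 = f(0.000000, -2.390000) = 4.530000
  k2 = f(0.430000, -0.442100) = 2.387287
  y ← -2.390000 + (0.43/2)·(4.530000 + 2.387287) = -0.902783
y(0.43) ≈ -0.9028

-0.9028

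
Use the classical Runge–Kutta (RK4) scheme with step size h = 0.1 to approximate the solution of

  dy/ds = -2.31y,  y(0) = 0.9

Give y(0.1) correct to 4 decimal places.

0.7144

RK4: k1 = f(s_n, y_n); k2 = f(s_n + h/2, y_n + (h/2)·k1); k3 = f(s_n + h/2, y_n + (h/2)·k2); k4 = f(s_n + h, y_n + h·k3); y_{n+1} = y_n + (h/6)·(k1 + 2k2 + 2k3 + k4).
s=0.000000, y=0.900000:
  k1 = f(0.000000, 0.900000) = -2.079000
  k2 = f(0.050000, 0.796050) = -1.838876
  k3 = f(0.050000, 0.808056) = -1.866610
  k4 = f(0.100000, 0.713339) = -1.647813
  y ← 0.900000 + (0.1/6)·(k1 + 2k2 + 2k3 + k4) = 0.714370
y(0.1) ≈ 0.7144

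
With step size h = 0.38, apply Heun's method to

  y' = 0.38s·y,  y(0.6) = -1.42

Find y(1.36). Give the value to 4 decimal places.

Heun: k1 = f(s_n, y_n); k2 = f(s_n + h, y_n + h·k1); y_{n+1} = y_n + (h/2)·(k1 + k2).
s=0.600000, y=-1.420000:
  k1 = f(0.600000, -1.420000) = -0.323760
  k2 = f(0.980000, -1.543029) = -0.574624
  y ← -1.420000 + (0.38/2)·(-0.323760 + (-0.574624)) = -1.590693
s=0.980000, y=-1.590693:
  k1 = f(0.980000, -1.590693) = -0.592374
  k2 = f(1.360000, -1.815795) = -0.938403
  y ← -1.590693 + (0.38/2)·(-0.592374 + (-0.938403)) = -1.881541
y(1.36) ≈ -1.8815

-1.8815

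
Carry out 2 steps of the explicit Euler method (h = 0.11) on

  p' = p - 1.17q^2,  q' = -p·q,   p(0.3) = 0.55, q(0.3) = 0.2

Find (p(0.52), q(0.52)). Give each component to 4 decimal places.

Euler on (p,q): p_{n+1} = p_n + h·p', q_{n+1} = q_n + h·q'.
0.300000: (0.550000, 0.200000); f=(0.503200, -0.110000) → (0.605352, 0.187900)
0.410000: (0.605352, 0.187900); f=(0.564044, -0.113746) → (0.667397, 0.175388)
(p(0.52), q(0.52)) ≈ (0.6674, 0.1754)

0.6674, 0.1754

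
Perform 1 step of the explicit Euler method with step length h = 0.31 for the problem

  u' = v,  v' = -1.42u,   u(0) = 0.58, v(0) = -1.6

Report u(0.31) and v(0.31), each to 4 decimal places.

0.0840, -1.8553

Euler on (u,v): u_{n+1} = u_n + h·u', v_{n+1} = v_n + h·v'.
0.000000: (0.580000, -1.600000); f=(-1.600000, -0.823600) → (0.084000, -1.855316)
(u(0.31), v(0.31)) ≈ (0.0840, -1.8553)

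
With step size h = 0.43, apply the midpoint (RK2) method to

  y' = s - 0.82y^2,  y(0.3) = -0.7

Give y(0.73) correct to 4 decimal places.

-0.6623

Midpoint: k1 = f(s_n, y_n); k2 = f(s_n + h/2, y_n + (h/2)·k1); y_{n+1} = y_n + h·k2.
s=0.300000, y=-0.700000:
  k1 = f(0.300000, -0.700000) = -0.101800
  k2 = f(0.515000, -0.721887) = 0.087681
  y ← -0.700000 + 0.43·0.087681 = -0.662297
y(0.73) ≈ -0.6623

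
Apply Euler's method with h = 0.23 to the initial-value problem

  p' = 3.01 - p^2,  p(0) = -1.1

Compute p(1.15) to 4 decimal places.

Euler: p_{n+1} = p_n + h·f(s_n, p_n).
s=0.000000, p=-1.100000: f=1.800000 → p ← -1.100000 + 0.23·1.800000 = -0.686000
s=0.230000, p=-0.686000: f=2.539404 → p ← -0.686000 + 0.23·2.539404 = -0.101937
s=0.460000, p=-0.101937: f=2.999609 → p ← -0.101937 + 0.23·2.999609 = 0.587973
s=0.690000, p=0.587973: f=2.664288 → p ← 0.587973 + 0.23·2.664288 = 1.200759
s=0.920000, p=1.200759: f=1.568177 → p ← 1.200759 + 0.23·1.568177 = 1.561440
p(1.15) ≈ 1.5614

1.5614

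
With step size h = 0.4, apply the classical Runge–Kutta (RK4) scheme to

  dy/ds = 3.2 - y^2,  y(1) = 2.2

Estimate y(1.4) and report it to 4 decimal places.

1.8985

RK4: k1 = f(s_n, y_n); k2 = f(s_n + h/2, y_n + (h/2)·k1); k3 = f(s_n + h/2, y_n + (h/2)·k2); k4 = f(s_n + h, y_n + h·k3); y_{n+1} = y_n + (h/6)·(k1 + 2k2 + 2k3 + k4).
s=1.000000, y=2.200000:
  k1 = f(1.000000, 2.200000) = -1.640000
  k2 = f(1.200000, 1.872000) = -0.304384
  k3 = f(1.200000, 2.139123) = -1.375848
  k4 = f(1.400000, 1.649661) = 0.478619
  y ← 2.200000 + (0.4/6)·(k1 + 2k2 + 2k3 + k4) = 1.898544
y(1.4) ≈ 1.8985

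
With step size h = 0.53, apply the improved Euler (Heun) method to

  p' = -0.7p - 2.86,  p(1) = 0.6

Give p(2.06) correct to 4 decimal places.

-1.8040

Heun: k1 = f(s_n, p_n); k2 = f(s_n + h, p_n + h·k1); p_{n+1} = p_n + (h/2)·(k1 + k2).
s=1.000000, p=0.600000:
  k1 = f(1.000000, 0.600000) = -3.280000
  k2 = f(1.530000, -1.138400) = -2.063120
  p ← 0.600000 + (0.53/2)·(-3.280000 + (-2.063120)) = -0.815927
s=1.530000, p=-0.815927:
  k1 = f(1.530000, -0.815927) = -2.288851
  k2 = f(2.060000, -2.029018) = -1.439687
  p ← -0.815927 + (0.53/2)·(-2.288851 + (-1.439687)) = -1.803990
p(2.06) ≈ -1.8040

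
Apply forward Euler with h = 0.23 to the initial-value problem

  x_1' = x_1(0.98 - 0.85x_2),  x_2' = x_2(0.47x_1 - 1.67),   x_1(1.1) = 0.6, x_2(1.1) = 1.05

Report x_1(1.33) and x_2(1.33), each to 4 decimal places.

Euler on (x_1,x_2): x_1_{n+1} = x_1_n + h·x_1', x_2_{n+1} = x_2_n + h·x_2'.
1.100000: (0.600000, 1.050000); f=(0.052500, -1.457400) → (0.612075, 0.714798)
(x_1(1.33), x_2(1.33)) ≈ (0.6121, 0.7148)

0.6121, 0.7148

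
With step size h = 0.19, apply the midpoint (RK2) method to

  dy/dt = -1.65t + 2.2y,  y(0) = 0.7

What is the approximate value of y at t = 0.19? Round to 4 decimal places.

1.0240

Midpoint: k1 = f(t_n, y_n); k2 = f(t_n + h/2, y_n + (h/2)·k1); y_{n+1} = y_n + h·k2.
t=0.000000, y=0.700000:
  k1 = f(0.000000, 0.700000) = 1.540000
  k2 = f(0.095000, 0.846300) = 1.705110
  y ← 0.700000 + 0.19·1.705110 = 1.023971
y(0.19) ≈ 1.0240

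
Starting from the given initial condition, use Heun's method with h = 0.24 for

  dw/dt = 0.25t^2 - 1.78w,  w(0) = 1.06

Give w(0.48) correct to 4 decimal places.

Heun: k1 = f(t_n, w_n); k2 = f(t_n + h, w_n + h·k1); w_{n+1} = w_n + (h/2)·(k1 + k2).
t=0.000000, w=1.060000:
  k1 = f(0.000000, 1.060000) = -1.886800
  k2 = f(0.240000, 0.607168) = -1.066359
  w ← 1.060000 + (0.24/2)·(-1.886800 + (-1.066359)) = 0.705621
t=0.240000, w=0.705621:
  k1 = f(0.240000, 0.705621) = -1.241605
  k2 = f(0.480000, 0.407636) = -0.667991
  w ← 0.705621 + (0.24/2)·(-1.241605 + (-0.667991)) = 0.476469
w(0.48) ≈ 0.4765

0.4765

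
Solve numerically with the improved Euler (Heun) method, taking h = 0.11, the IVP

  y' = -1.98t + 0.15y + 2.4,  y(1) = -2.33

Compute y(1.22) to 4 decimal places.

-2.3625

Heun: k1 = f(t_n, y_n); k2 = f(t_n + h, y_n + h·k1); y_{n+1} = y_n + (h/2)·(k1 + k2).
t=1.000000, y=-2.330000:
  k1 = f(1.000000, -2.330000) = 0.070500
  k2 = f(1.110000, -2.322245) = -0.146137
  y ← -2.330000 + (0.11/2)·(0.070500 + (-0.146137)) = -2.334160
t=1.110000, y=-2.334160:
  k1 = f(1.110000, -2.334160) = -0.147924
  k2 = f(1.220000, -2.350432) = -0.368165
  y ← -2.334160 + (0.11/2)·(-0.147924 + (-0.368165)) = -2.362545
y(1.22) ≈ -2.3625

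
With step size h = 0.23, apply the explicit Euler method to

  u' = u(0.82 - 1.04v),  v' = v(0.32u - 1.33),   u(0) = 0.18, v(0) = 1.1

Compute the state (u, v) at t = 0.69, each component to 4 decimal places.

Euler on (u,v): u_{n+1} = u_n + h·u', v_{n+1} = v_n + h·v'.
0.000000: (0.180000, 1.100000); f=(-0.058320, -1.399640) → (0.166586, 0.778083)
0.230000: (0.166586, 0.778083); f=(0.001798, -0.993372) → (0.167000, 0.549607)
0.460000: (0.167000, 0.549607); f=(0.041484, -0.701607) → (0.176541, 0.388238)
(u(0.69), v(0.69)) ≈ (0.1765, 0.3882)

0.1765, 0.3882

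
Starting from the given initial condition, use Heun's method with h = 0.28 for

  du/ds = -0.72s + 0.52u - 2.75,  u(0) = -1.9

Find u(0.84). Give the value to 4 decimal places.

-6.1118

Heun: k1 = f(s_n, u_n); k2 = f(s_n + h, u_n + h·k1); u_{n+1} = u_n + (h/2)·(k1 + k2).
s=0.000000, u=-1.900000:
  k1 = f(0.000000, -1.900000) = -3.738000
  k2 = f(0.280000, -2.946640) = -4.483853
  u ← -1.900000 + (0.28/2)·(-3.738000 + (-4.483853)) = -3.051059
s=0.280000, u=-3.051059:
  k1 = f(0.280000, -3.051059) = -4.538151
  k2 = f(0.560000, -4.321742) = -5.400506
  u ← -3.051059 + (0.28/2)·(-4.538151 + (-5.400506)) = -4.442471
s=0.560000, u=-4.442471:
  k1 = f(0.560000, -4.442471) = -5.463285
  k2 = f(0.840000, -5.972191) = -6.460339
  u ← -4.442471 + (0.28/2)·(-5.463285 + (-6.460339)) = -6.111779
u(0.84) ≈ -6.1118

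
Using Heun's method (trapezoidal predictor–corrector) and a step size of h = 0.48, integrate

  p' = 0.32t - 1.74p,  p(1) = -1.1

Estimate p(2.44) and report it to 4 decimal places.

Heun: k1 = f(t_n, p_n); k2 = f(t_n + h, p_n + h·k1); p_{n+1} = p_n + (h/2)·(k1 + k2).
t=1.000000, p=-1.100000:
  k1 = f(1.000000, -1.100000) = 2.234000
  k2 = f(1.480000, -0.027680) = 0.521763
  p ← -1.100000 + (0.48/2)·(2.234000 + 0.521763) = -0.438617
t=1.480000, p=-0.438617:
  k1 = f(1.480000, -0.438617) = 1.236793
  k2 = f(1.960000, 0.155044) = 0.357424
  p ← -0.438617 + (0.48/2)·(1.236793 + 0.357424) = -0.056005
t=1.960000, p=-0.056005:
  k1 = f(1.960000, -0.056005) = 0.724648
  k2 = f(2.440000, 0.291826) = 0.273022
  p ← -0.056005 + (0.48/2)·(0.724648 + 0.273022) = 0.183436
p(2.44) ≈ 0.1834

0.1834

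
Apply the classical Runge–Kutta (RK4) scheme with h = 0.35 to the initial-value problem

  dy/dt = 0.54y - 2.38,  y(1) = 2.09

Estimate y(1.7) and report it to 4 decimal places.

1.0255

RK4: k1 = f(t_n, y_n); k2 = f(t_n + h/2, y_n + (h/2)·k1); k3 = f(t_n + h/2, y_n + (h/2)·k2); k4 = f(t_n + h, y_n + h·k3); y_{n+1} = y_n + (h/6)·(k1 + 2k2 + 2k3 + k4).
t=1.000000, y=2.090000:
  k1 = f(1.000000, 2.090000) = -1.251400
  k2 = f(1.175000, 1.871005) = -1.369657
  k3 = f(1.175000, 1.850310) = -1.380833
  k4 = f(1.350000, 1.606709) = -1.512377
  y ← 2.090000 + (0.35/6)·(k1 + 2k2 + 2k3 + k4) = 1.607889
t=1.350000, y=1.607889:
  k1 = f(1.350000, 1.607889) = -1.511740
  k2 = f(1.525000, 1.343335) = -1.654599
  k3 = f(1.525000, 1.318334) = -1.668099
  k4 = f(1.700000, 1.024054) = -1.827011
  y ← 1.607889 + (0.35/6)·(k1 + 2k2 + 2k3 + k4) = 1.025481
y(1.7) ≈ 1.0255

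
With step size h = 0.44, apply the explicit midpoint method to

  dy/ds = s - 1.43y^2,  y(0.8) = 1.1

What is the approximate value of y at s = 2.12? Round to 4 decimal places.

1.1841

Midpoint: k1 = f(s_n, y_n); k2 = f(s_n + h/2, y_n + (h/2)·k1); y_{n+1} = y_n + h·k2.
s=0.800000, y=1.100000:
  k1 = f(0.800000, 1.100000) = -0.930300
  k2 = f(1.020000, 0.895334) = -0.126321
  y ← 1.100000 + 0.44·(-0.126321) = 1.044419
s=1.240000, y=1.044419:
  k1 = f(1.240000, 1.044419) = -0.319859
  k2 = f(1.460000, 0.974050) = 0.103255
  y ← 1.044419 + 0.44·0.103255 = 1.089851
s=1.680000, y=1.089851:
  k1 = f(1.680000, 1.089851) = -0.018518
  k2 = f(1.900000, 1.085777) = 0.214157
  y ← 1.089851 + 0.44·0.214157 = 1.184080
y(2.12) ≈ 1.1841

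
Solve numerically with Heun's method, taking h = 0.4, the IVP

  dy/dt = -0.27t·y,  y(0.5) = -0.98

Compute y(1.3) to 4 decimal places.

-0.8068

Heun: k1 = f(t_n, y_n); k2 = f(t_n + h, y_n + h·k1); y_{n+1} = y_n + (h/2)·(k1 + k2).
t=0.500000, y=-0.980000:
  k1 = f(0.500000, -0.980000) = 0.132300
  k2 = f(0.900000, -0.927080) = 0.225280
  y ← -0.980000 + (0.4/2)·(0.132300 + 0.225280) = -0.908484
t=0.900000, y=-0.908484:
  k1 = f(0.900000, -0.908484) = 0.220762
  k2 = f(1.300000, -0.820179) = 0.287883
  y ← -0.908484 + (0.4/2)·(0.220762 + 0.287883) = -0.806755
y(1.3) ≈ -0.8068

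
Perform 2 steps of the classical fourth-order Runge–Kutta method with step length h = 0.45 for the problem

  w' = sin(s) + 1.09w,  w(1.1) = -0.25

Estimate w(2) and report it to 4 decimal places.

0.8067

RK4: k1 = f(s_n, w_n); k2 = f(s_n + h/2, w_n + (h/2)·k1); k3 = f(s_n + h/2, w_n + (h/2)·k2); k4 = f(s_n + h, w_n + h·k3); w_{n+1} = w_n + (h/6)·(k1 + 2k2 + 2k3 + k4).
s=1.100000, w=-0.250000:
  k1 = f(1.100000, -0.250000) = 0.618707
  k2 = f(1.325000, -0.110791) = 0.849182
  k3 = f(1.325000, -0.058934) = 0.905706
  k4 = f(1.550000, 0.157568) = 1.171532
  w ← -0.250000 + (0.45/6)·(k1 + 2k2 + 2k3 + k4) = 0.147501
s=1.550000, w=0.147501:
  k1 = f(1.550000, 0.147501) = 1.160560
  k2 = f(1.775000, 0.408627) = 1.424626
  k3 = f(1.775000, 0.468042) = 1.489389
  k4 = f(2.000000, 0.817726) = 1.800619
  w ← 0.147501 + (0.45/6)·(k1 + 2k2 + 2k3 + k4) = 0.806692
w(2) ≈ 0.8067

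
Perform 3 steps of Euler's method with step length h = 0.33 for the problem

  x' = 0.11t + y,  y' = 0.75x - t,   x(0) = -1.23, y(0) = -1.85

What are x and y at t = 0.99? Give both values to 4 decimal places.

-3.4127, -3.5652

Euler on (x,y): x_{n+1} = x_n + h·x', y_{n+1} = y_n + h·y'.
0.000000: (-1.230000, -1.850000); f=(-1.850000, -0.922500) → (-1.840500, -2.154425)
0.330000: (-1.840500, -2.154425); f=(-2.118125, -1.710375) → (-2.539481, -2.718849)
0.660000: (-2.539481, -2.718849); f=(-2.646249, -2.564611) → (-3.412743, -3.565170)
(x(0.99), y(0.99)) ≈ (-3.4127, -3.5652)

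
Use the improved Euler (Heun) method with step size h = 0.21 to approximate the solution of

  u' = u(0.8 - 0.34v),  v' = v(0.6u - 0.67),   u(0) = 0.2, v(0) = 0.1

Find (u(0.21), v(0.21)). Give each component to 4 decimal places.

Heun on (u,v): k1 = f(t_n, state_n); k2 = f(t_n + h, state_n + h·k1); state_{n+1} = state_n + (h/2)·(k1 + k2).
0.000000: (0.200000, 0.100000)
  k1 = (0.153200, -0.055000)
  predictor → (0.232172, 0.088450)
  k2 = (0.178755, -0.046940)
  → (0.234855, 0.089296)
(u(0.21), v(0.21)) ≈ (0.2349, 0.0893)

0.2349, 0.0893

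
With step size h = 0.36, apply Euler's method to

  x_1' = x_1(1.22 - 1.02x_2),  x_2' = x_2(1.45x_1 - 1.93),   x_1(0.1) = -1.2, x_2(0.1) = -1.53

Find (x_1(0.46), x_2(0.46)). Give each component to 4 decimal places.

-2.4012, 0.4914

Euler on (x_1,x_2): x_1_{n+1} = x_1_n + h·x_1', x_2_{n+1} = x_2_n + h·x_2'.
0.100000: (-1.200000, -1.530000); f=(-3.336720, 5.615100) → (-2.401219, 0.491436)
(x_1(0.46), x_2(0.46)) ≈ (-2.4012, 0.4914)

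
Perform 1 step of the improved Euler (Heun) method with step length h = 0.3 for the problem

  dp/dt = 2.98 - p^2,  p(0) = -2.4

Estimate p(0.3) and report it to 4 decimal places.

-3.9388

Heun: k1 = f(t_n, p_n); k2 = f(t_n + h, p_n + h·k1); p_{n+1} = p_n + (h/2)·(k1 + k2).
t=0.000000, p=-2.400000:
  k1 = f(0.000000, -2.400000) = -2.780000
  k2 = f(0.300000, -3.234000) = -7.478756
  p ← -2.400000 + (0.3/2)·(-2.780000 + (-7.478756)) = -3.938813
p(0.3) ≈ -3.9388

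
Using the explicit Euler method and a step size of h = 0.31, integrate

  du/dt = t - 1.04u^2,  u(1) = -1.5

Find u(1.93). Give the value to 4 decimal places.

-4.5265

Euler: u_{n+1} = u_n + h·f(t_n, u_n).
t=1.000000, u=-1.500000: f=-1.340000 → u ← -1.500000 + 0.31·(-1.340000) = -1.915400
t=1.310000, u=-1.915400: f=-2.505507 → u ← -1.915400 + 0.31·(-2.505507) = -2.692107
t=1.620000, u=-2.692107: f=-5.917339 → u ← -2.692107 + 0.31·(-5.917339) = -4.526483
u(1.93) ≈ -4.5265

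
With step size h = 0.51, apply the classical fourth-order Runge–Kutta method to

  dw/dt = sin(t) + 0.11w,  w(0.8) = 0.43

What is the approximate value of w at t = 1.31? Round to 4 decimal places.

RK4: k1 = f(t_n, w_n); k2 = f(t_n + h/2, w_n + (h/2)·k1); k3 = f(t_n + h/2, w_n + (h/2)·k2); k4 = f(t_n + h, w_n + h·k3); w_{n+1} = w_n + (h/6)·(k1 + 2k2 + 2k3 + k4).
t=0.800000, w=0.430000:
  k1 = f(0.800000, 0.430000) = 0.764656
  k2 = f(1.055000, 0.624987) = 0.938649
  k3 = f(1.055000, 0.669355) = 0.943529
  k4 = f(1.310000, 0.911200) = 1.066417
  w ← 0.430000 + (0.51/6)·(k1 + 2k2 + 2k3 + k4) = 0.905611
w(1.31) ≈ 0.9056

0.9056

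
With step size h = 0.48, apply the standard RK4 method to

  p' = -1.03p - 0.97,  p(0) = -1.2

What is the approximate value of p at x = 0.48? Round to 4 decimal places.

RK4: k1 = f(x_n, p_n); k2 = f(x_n + h/2, p_n + (h/2)·k1); k3 = f(x_n + h/2, p_n + (h/2)·k2); k4 = f(x_n + h, p_n + h·k3); p_{n+1} = p_n + (h/6)·(k1 + 2k2 + 2k3 + k4).
x=0.000000, p=-1.200000:
  k1 = f(0.000000, -1.200000) = 0.266000
  k2 = f(0.240000, -1.136160) = 0.200245
  k3 = f(0.240000, -1.151941) = 0.216499
  k4 = f(0.480000, -1.096080) = 0.158963
  p ← -1.200000 + (0.48/6)·(k1 + 2k2 + 2k3 + k4) = -1.099324
p(0.48) ≈ -1.0993

-1.0993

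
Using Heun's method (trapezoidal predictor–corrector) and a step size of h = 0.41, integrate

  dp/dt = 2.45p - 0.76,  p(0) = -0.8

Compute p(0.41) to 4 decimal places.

Heun: k1 = f(t_n, p_n); k2 = f(t_n + h, p_n + h·k1); p_{n+1} = p_n + (h/2)·(k1 + k2).
t=0.000000, p=-0.800000:
  k1 = f(0.000000, -0.800000) = -2.720000
  k2 = f(0.410000, -1.915200) = -5.452240
  p ← -0.800000 + (0.41/2)·(-2.720000 + (-5.452240)) = -2.475309
p(0.41) ≈ -2.4753

-2.4753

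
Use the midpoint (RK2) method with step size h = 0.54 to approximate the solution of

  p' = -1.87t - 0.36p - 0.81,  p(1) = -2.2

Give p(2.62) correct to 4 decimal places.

Midpoint: k1 = f(t_n, p_n); k2 = f(t_n + h/2, p_n + (h/2)·k1); p_{n+1} = p_n + h·k2.
t=1.000000, p=-2.200000:
  k1 = f(1.000000, -2.200000) = -1.888000
  k2 = f(1.270000, -2.709760) = -2.209386
  p ← -2.200000 + 0.54·(-2.209386) = -3.393069
t=1.540000, p=-3.393069:
  k1 = f(1.540000, -3.393069) = -2.468295
  k2 = f(1.810000, -4.059508) = -2.733277
  p ← -3.393069 + 0.54·(-2.733277) = -4.869038
t=2.080000, p=-4.869038:
  k1 = f(2.080000, -4.869038) = -2.946746
  k2 = f(2.350000, -5.664660) = -3.165223
  p ← -4.869038 + 0.54·(-3.165223) = -6.578258
p(2.62) ≈ -6.5783

-6.5783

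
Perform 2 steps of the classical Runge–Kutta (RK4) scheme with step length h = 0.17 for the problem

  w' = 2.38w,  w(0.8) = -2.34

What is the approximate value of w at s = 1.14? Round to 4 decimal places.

RK4: k1 = f(s_n, w_n); k2 = f(s_n + h/2, w_n + (h/2)·k1); k3 = f(s_n + h/2, w_n + (h/2)·k2); k4 = f(s_n + h, w_n + h·k3); w_{n+1} = w_n + (h/6)·(k1 + 2k2 + 2k3 + k4).
s=0.800000, w=-2.340000:
  k1 = f(0.800000, -2.340000) = -5.569200
  k2 = f(0.885000, -2.813382) = -6.695849
  k3 = f(0.885000, -2.909147) = -6.923770
  k4 = f(0.970000, -3.517041) = -8.370557
  w ← -2.340000 + (0.17/6)·(k1 + 2k2 + 2k3 + k4) = -3.506738
s=0.970000, w=-3.506738:
  k1 = f(0.970000, -3.506738) = -8.346037
  k2 = f(1.055000, -4.216151) = -10.034440
  k3 = f(1.055000, -4.359666) = -10.376004
  k4 = f(1.140000, -5.270659) = -12.544168
  w ← -3.506738 + (0.17/6)·(k1 + 2k2 + 2k3 + k4) = -5.255219
w(1.14) ≈ -5.2552

-5.2552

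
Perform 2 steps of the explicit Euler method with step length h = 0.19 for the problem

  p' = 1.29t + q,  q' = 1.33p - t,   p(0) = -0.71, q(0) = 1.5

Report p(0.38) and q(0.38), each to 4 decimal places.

-0.1275, 1.1771

Euler on (p,q): p_{n+1} = p_n + h·p', q_{n+1} = q_n + h·q'.
0.000000: (-0.710000, 1.500000); f=(1.500000, -0.944300) → (-0.425000, 1.320583)
0.190000: (-0.425000, 1.320583); f=(1.565683, -0.755250) → (-0.127520, 1.177086)
(p(0.38), q(0.38)) ≈ (-0.1275, 1.1771)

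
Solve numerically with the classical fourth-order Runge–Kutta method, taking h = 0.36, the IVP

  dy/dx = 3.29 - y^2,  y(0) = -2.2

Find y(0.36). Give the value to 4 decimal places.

RK4: k1 = f(x_n, y_n); k2 = f(x_n + h/2, y_n + (h/2)·k1); k3 = f(x_n + h/2, y_n + (h/2)·k2); k4 = f(x_n + h, y_n + h·k3); y_{n+1} = y_n + (h/6)·(k1 + 2k2 + 2k3 + k4).
x=0.000000, y=-2.200000:
  k1 = f(0.000000, -2.200000) = -1.550000
  k2 = f(0.180000, -2.479000) = -2.855441
  k3 = f(0.180000, -2.713979) = -4.075684
  k4 = f(0.360000, -3.667246) = -10.158695
  y ← -2.200000 + (0.36/6)·(k1 + 2k2 + 2k3 + k4) = -3.734257
y(0.36) ≈ -3.7343

-3.7343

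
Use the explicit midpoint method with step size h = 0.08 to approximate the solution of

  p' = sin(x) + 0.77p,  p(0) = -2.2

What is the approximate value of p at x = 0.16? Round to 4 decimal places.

-2.4751

Midpoint: k1 = f(x_n, p_n); k2 = f(x_n + h/2, p_n + (h/2)·k1); p_{n+1} = p_n + h·k2.
x=0.000000, p=-2.200000:
  k1 = f(0.000000, -2.200000) = -1.694000
  k2 = f(0.040000, -2.267760) = -1.706186
  p ← -2.200000 + 0.08·(-1.706186) = -2.336495
x=0.080000, p=-2.336495:
  k1 = f(0.080000, -2.336495) = -1.719186
  k2 = f(0.120000, -2.405262) = -1.732340
  p ← -2.336495 + 0.08·(-1.732340) = -2.475082
p(0.16) ≈ -2.4751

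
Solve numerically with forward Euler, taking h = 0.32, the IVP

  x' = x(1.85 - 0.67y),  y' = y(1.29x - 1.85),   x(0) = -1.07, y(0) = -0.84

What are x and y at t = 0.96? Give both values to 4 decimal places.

Euler on (x,y): x_{n+1} = x_n + h·x', y_{n+1} = y_n + h·y'.
0.000000: (-1.070000, -0.840000); f=(-2.581696, 2.713452) → (-1.896143, 0.028305)
0.320000: (-1.896143, 0.028305); f=(-3.471905, -0.121597) → (-3.007152, -0.010607)
0.640000: (-3.007152, -0.010607); f=(-5.584602, 0.060767) → (-4.794225, 0.008839)
(x(0.96), y(0.96)) ≈ (-4.7942, 0.0088)

-4.7942, 0.0088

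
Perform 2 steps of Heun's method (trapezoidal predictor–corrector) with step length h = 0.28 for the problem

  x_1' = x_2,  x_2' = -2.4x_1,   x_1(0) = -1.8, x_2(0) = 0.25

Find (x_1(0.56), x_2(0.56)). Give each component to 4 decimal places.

Heun on (x_1,x_2): k1 = f(s_n, state_n); k2 = f(s_n + h, state_n + h·k1); state_{n+1} = state_n + (h/2)·(k1 + k2).
0.000000: (-1.800000, 0.250000)
  k1 = (0.250000, 4.320000)
  predictor → (-1.730000, 1.459600)
  k2 = (1.459600, 4.152000)
  → (-1.560656, 1.436080)
0.280000: (-1.560656, 1.436080)
  k1 = (1.436080, 3.745574)
  predictor → (-1.158554, 2.484841)
  k2 = (2.484841, 2.780529)
  → (-1.011727, 2.349734)
(x_1(0.56), x_2(0.56)) ≈ (-1.0117, 2.3497)

-1.0117, 2.3497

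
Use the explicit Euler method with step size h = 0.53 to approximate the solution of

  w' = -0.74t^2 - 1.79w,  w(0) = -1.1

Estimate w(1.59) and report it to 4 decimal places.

-0.4465

Euler: w_{n+1} = w_n + h·f(t_n, w_n).
t=0.000000, w=-1.100000: f=1.969000 → w ← -1.100000 + 0.53·1.969000 = -0.056430
t=0.530000, w=-0.056430: f=-0.106856 → w ← -0.056430 + 0.53·(-0.106856) = -0.113064
t=1.060000, w=-0.113064: f=-0.629080 → w ← -0.113064 + 0.53·(-0.629080) = -0.446476
w(1.59) ≈ -0.4465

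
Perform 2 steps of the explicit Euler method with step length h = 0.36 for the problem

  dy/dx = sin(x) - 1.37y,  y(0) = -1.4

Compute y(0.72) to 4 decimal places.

Euler: y_{n+1} = y_n + h·f(x_n, y_n).
x=0.000000, y=-1.400000: f=1.918000 → y ← -1.400000 + 0.36·1.918000 = -0.709520
x=0.360000, y=-0.709520: f=1.324317 → y ← -0.709520 + 0.36·1.324317 = -0.232766
y(0.72) ≈ -0.2328

-0.2328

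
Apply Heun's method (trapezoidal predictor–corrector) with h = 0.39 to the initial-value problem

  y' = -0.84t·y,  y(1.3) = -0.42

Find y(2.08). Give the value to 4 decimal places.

-0.1507

Heun: k1 = f(t_n, y_n); k2 = f(t_n + h, y_n + h·k1); y_{n+1} = y_n + (h/2)·(k1 + k2).
t=1.300000, y=-0.420000:
  k1 = f(1.300000, -0.420000) = 0.458640
  k2 = f(1.690000, -0.241130) = 0.342309
  y ← -0.420000 + (0.39/2)·(0.458640 + 0.342309) = -0.263815
t=1.690000, y=-0.263815:
  k1 = f(1.690000, -0.263815) = 0.374512
  k2 = f(2.080000, -0.117755) = 0.205742
  y ← -0.263815 + (0.39/2)·(0.374512 + 0.205742) = -0.150665
y(2.08) ≈ -0.1507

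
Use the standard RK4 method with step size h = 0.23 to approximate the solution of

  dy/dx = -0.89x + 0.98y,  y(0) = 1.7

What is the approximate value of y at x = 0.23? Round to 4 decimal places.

2.1044

RK4: k1 = f(x_n, y_n); k2 = f(x_n + h/2, y_n + (h/2)·k1); k3 = f(x_n + h/2, y_n + (h/2)·k2); k4 = f(x_n + h, y_n + h·k3); y_{n+1} = y_n + (h/6)·(k1 + 2k2 + 2k3 + k4).
x=0.000000, y=1.700000:
  k1 = f(0.000000, 1.700000) = 1.666000
  k2 = f(0.115000, 1.891590) = 1.751408
  k3 = f(0.115000, 1.901412) = 1.761034
  k4 = f(0.230000, 2.105038) = 1.858237
  y ← 1.700000 + (0.23/6)·(k1 + 2k2 + 2k3 + k4) = 2.104383
y(0.23) ≈ 2.1044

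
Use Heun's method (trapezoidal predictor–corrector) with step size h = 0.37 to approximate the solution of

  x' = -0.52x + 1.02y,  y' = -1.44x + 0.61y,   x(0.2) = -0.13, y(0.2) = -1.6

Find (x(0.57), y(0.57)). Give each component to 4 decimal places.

-0.7082, -1.7706

Heun on (x,y): k1 = f(t_n, state_n); k2 = f(t_n + h, state_n + h·k1); state_{n+1} = state_n + (h/2)·(k1 + k2).
0.200000: (-0.130000, -1.600000)
  k1 = (-1.564400, -0.788800)
  predictor → (-0.708828, -1.891856)
  k2 = (-1.561103, -0.133320)
  → (-0.708218, -1.770592)
(x(0.57), y(0.57)) ≈ (-0.7082, -1.7706)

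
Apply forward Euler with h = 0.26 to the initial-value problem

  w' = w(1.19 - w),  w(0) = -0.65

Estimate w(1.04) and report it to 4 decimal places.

Euler: w_{n+1} = w_n + h·f(x_n, w_n).
x=0.000000, w=-0.650000: f=-1.196000 → w ← -0.650000 + 0.26·(-1.196000) = -0.960960
x=0.260000, w=-0.960960: f=-2.066987 → w ← -0.960960 + 0.26·(-2.066987) = -1.498376
x=0.520000, w=-1.498376: f=-4.028200 → w ← -1.498376 + 0.26·(-4.028200) = -2.545709
x=0.780000, w=-2.545709: f=-9.510025 → w ← -2.545709 + 0.26·(-9.510025) = -5.018315
w(1.04) ≈ -5.0183

-5.0183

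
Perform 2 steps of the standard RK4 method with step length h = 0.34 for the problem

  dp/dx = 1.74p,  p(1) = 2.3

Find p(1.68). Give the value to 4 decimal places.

RK4: k1 = f(x_n, p_n); k2 = f(x_n + h/2, p_n + (h/2)·k1); k3 = f(x_n + h/2, p_n + (h/2)·k2); k4 = f(x_n + h, p_n + h·k3); p_{n+1} = p_n + (h/6)·(k1 + 2k2 + 2k3 + k4).
x=1.000000, p=2.300000:
  k1 = f(1.000000, 2.300000) = 4.002000
  k2 = f(1.170000, 2.980340) = 5.185792
  k3 = f(1.170000, 3.181585) = 5.535957
  k4 = f(1.340000, 4.182225) = 7.277072
  p ← 2.300000 + (0.34/6)·(k1 + 2k2 + 2k3 + k4) = 4.154279
x=1.340000, p=4.154279:
  k1 = f(1.340000, 4.154279) = 7.228445
  k2 = f(1.510000, 5.383115) = 9.366620
  k3 = f(1.510000, 5.746604) = 9.999091
  k4 = f(1.680000, 7.553970) = 13.143908
  p ← 4.154279 + (0.34/6)·(k1 + 2k2 + 2k3 + k4) = 7.503493
p(1.68) ≈ 7.5035

7.5035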